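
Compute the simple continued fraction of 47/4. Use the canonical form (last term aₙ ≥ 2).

47 = 11*4 + 3
4 = 1*3 + 1
3 = 3*1 + 0  (stop)
So 47/4 = [11; 1, 3].

[11; 1, 3]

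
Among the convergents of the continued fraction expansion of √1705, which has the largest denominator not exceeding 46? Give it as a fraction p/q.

√1705 = [41; 3, 2, 3, 82, …] (period length 4).
Convergents:
  p_0/q_0 = 41/1
  p_1/q_1 = 124/3
  p_2/q_2 = 289/7
  p_3/q_3 = 991/24
  p_4/q_4 = 81551/1975
q_3 = 24 ≤ 46 < 1975 = q_4, so the answer is 991/24.

991/24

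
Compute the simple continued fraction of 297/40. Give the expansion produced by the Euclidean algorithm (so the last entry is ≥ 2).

[7; 2, 2, 1, 5]

297 = 7*40 + 17
40 = 2*17 + 6
17 = 2*6 + 5
6 = 1*5 + 1
5 = 5*1 + 0  (stop)
So 297/40 = [7; 2, 2, 1, 5].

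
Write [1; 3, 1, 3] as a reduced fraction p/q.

19/15

Fold from the inside: start with 3/1.
  1 + 1/3 = 4/3
  3 + 3/4 = 15/4
  1 + 4/15 = 19/15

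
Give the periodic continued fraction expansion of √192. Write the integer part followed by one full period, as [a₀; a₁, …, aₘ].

[13; 1, 5, 1, 26]

a₀ = ⌊√192⌋ = 13.
With m₀=0, d₀=1 and mₖ₊₁ = dₖaₖ − mₖ, dₖ₊₁ = (n − mₖ₊₁²)/dₖ, aₖ₊₁ = ⌊(a₀+mₖ₊₁)/dₖ₊₁⌋:
  k=1: m=13, d=23, a=1
  k=2: m=10, d=4, a=5
  k=3: m=10, d=23, a=1
  k=4: m=13, d=1, a=26
d=1 and a=2a₀=26 at k=4, so the next step gives (m, d) = (13, 23) again — its k=1 value — and the period has length 4.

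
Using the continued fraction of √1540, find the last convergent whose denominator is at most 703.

23271/593

√1540 = [39; 4, 8, 2, 8, 4, 78, …] (period length 6).
Convergents:
  p_0/q_0 = 39/1
  p_1/q_1 = 157/4
  p_2/q_2 = 1295/33
  p_3/q_3 = 2747/70
  p_4/q_4 = 23271/593
  p_5/q_5 = 95831/2442
q_4 = 593 ≤ 703 < 2442 = q_5, so the answer is 23271/593.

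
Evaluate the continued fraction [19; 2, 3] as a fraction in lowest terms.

Fold from the inside: start with 3/1.
  2 + 1/3 = 7/3
  19 + 3/7 = 136/7

136/7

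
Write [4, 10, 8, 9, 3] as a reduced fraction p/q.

Using pₖ = aₖpₖ₋₁ + pₖ₋₂ and qₖ = aₖqₖ₋₁ + qₖ₋₂:
  k=0: a=4, p=4, q=1
  k=1: a=10, p=41, q=10
  k=2: a=8, p=332, q=81
  k=3: a=9, p=3029, q=739
  k=4: a=3, p=9419, q=2298

9419/2298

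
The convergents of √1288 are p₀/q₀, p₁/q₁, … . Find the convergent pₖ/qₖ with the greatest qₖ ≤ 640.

22897/638

√1288 = [35; 1, 7, 1, 70, …] (period length 4).
Convergents:
  p_0/q_0 = 35/1
  p_1/q_1 = 36/1
  p_2/q_2 = 287/8
  p_3/q_3 = 323/9
  p_4/q_4 = 22897/638
  p_5/q_5 = 23220/647
q_4 = 638 ≤ 640 < 647 = q_5, so the answer is 22897/638.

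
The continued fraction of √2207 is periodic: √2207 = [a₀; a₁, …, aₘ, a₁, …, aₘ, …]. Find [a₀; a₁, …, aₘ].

[46; 1, 45, 1, 92]

a₀ = ⌊√2207⌋ = 46.
With m₀=0, d₀=1 and mₖ₊₁ = dₖaₖ − mₖ, dₖ₊₁ = (n − mₖ₊₁²)/dₖ, aₖ₊₁ = ⌊(a₀+mₖ₊₁)/dₖ₊₁⌋:
  k=1: m=46, d=91, a=1
  k=2: m=45, d=2, a=45
  k=3: m=45, d=91, a=1
  k=4: m=46, d=1, a=92
d=1 and a=2a₀=92 at k=4, so the next step gives (m, d) = (46, 91) again — its k=1 value — and the period has length 4.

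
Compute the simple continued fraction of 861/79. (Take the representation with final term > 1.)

861 = 10·79 + 71
79 = 1·71 + 8
71 = 8·8 + 7
8 = 1·7 + 1
7 = 7·1 + 0  (stop)
So 861/79 = [10; 1, 8, 1, 7].

[10; 1, 8, 1, 7]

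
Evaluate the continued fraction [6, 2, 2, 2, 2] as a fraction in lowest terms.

Using pₖ = aₖpₖ₋₁ + pₖ₋₂ and qₖ = aₖqₖ₋₁ + qₖ₋₂:
  k=0: a=6, p=6, q=1
  k=1: a=2, p=13, q=2
  k=2: a=2, p=32, q=5
  k=3: a=2, p=77, q=12
  k=4: a=2, p=186, q=29

186/29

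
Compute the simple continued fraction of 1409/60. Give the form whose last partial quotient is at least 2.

[23; 2, 14, 2]

1409 = 23×60 + 29
60 = 2×29 + 2
29 = 14×2 + 1
2 = 2×1 + 0  (stop)
So 1409/60 = [23; 2, 14, 2].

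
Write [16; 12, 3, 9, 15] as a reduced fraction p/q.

Fold from the inside: start with 15/1.
  9 + 1/15 = 136/15
  3 + 15/136 = 423/136
  12 + 136/423 = 5212/423
  16 + 423/5212 = 83815/5212

83815/5212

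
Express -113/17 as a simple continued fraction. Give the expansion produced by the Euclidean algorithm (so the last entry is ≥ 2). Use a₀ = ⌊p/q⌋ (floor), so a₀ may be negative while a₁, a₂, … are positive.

[-7; 2, 1, 5]

-113 = -7·17 + 6
17 = 2·6 + 5
6 = 1·5 + 1
5 = 5·1 + 0  (stop)
So -113/17 = [-7; 2, 1, 5].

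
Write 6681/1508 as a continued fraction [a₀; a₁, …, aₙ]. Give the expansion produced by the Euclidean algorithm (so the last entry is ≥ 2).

[4; 2, 3, 11, 19]

6681 = 4*1508 + 649
1508 = 2*649 + 210
649 = 3*210 + 19
210 = 11*19 + 1
19 = 19*1 + 0  (stop)
So 6681/1508 = [4; 2, 3, 11, 19].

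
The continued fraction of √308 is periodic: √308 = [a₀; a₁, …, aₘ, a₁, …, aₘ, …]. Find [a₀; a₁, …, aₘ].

a₀ = ⌊√308⌋ = 17.
With m₀=0, d₀=1 and mₖ₊₁ = dₖaₖ − mₖ, dₖ₊₁ = (n − mₖ₊₁²)/dₖ, aₖ₊₁ = ⌊(a₀+mₖ₊₁)/dₖ₊₁⌋:
  k=1: m=17, d=19, a=1
  k=2: m=2, d=16, a=1
  k=3: m=14, d=7, a=4
  k=4: m=14, d=16, a=1
  k=5: m=2, d=19, a=1
  k=6: m=17, d=1, a=34
d=1 and a=2a₀=34 at k=6, so the next step gives (m, d) = (17, 19) again — its k=1 value — and the period has length 6.

[17; 1, 1, 4, 1, 1, 34]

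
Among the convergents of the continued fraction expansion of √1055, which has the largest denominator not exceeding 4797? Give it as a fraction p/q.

108908/3353

√1055 = [32; 2, 12, 2, 64, …] (period length 4).
Convergents:
  p_0/q_0 = 32/1
  p_1/q_1 = 65/2
  p_2/q_2 = 812/25
  p_3/q_3 = 1689/52
  p_4/q_4 = 108908/3353
  p_5/q_5 = 219505/6758
q_4 = 3353 ≤ 4797 < 6758 = q_5, so the answer is 108908/3353.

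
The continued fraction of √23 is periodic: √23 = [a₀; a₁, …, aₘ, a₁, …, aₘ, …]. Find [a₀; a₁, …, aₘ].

[4; 1, 3, 1, 8]

a₀ = ⌊√23⌋ = 4.
With m₀=0, d₀=1 and mₖ₊₁ = dₖaₖ − mₖ, dₖ₊₁ = (n − mₖ₊₁²)/dₖ, aₖ₊₁ = ⌊(a₀+mₖ₊₁)/dₖ₊₁⌋:
  k=1: m=4, d=7, a=1
  k=2: m=3, d=2, a=3
  k=3: m=3, d=7, a=1
  k=4: m=4, d=1, a=8
d=1 and a=2a₀=8 at k=4, so the next step gives (m, d) = (4, 7) again — its k=1 value — and the period has length 4.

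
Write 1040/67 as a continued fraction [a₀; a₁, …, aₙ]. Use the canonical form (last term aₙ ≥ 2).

1040 = 15·67 + 35
67 = 1·35 + 32
35 = 1·32 + 3
32 = 10·3 + 2
3 = 1·2 + 1
2 = 2·1 + 0  (stop)
So 1040/67 = [15; 1, 1, 10, 1, 2].

[15; 1, 1, 10, 1, 2]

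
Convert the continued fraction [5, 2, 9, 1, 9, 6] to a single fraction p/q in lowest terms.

Using pₖ = aₖpₖ₋₁ + pₖ₋₂ and qₖ = aₖqₖ₋₁ + qₖ₋₂:
  k=0: a=5, p=5, q=1
  k=1: a=2, p=11, q=2
  k=2: a=9, p=104, q=19
  k=3: a=1, p=115, q=21
  k=4: a=9, p=1139, q=208
  k=5: a=6, p=6949, q=1269

6949/1269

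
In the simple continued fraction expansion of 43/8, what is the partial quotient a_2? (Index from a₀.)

43 = 5·8 + 3   →  a_0 = 5
8 = 2·3 + 2   →  a_1 = 2
3 = 1·2 + 1   →  a_2 = 1

1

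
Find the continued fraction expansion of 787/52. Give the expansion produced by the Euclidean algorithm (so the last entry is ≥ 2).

[15; 7, 2, 3]

787 = 15·52 + 7
52 = 7·7 + 3
7 = 2·3 + 1
3 = 3·1 + 0  (stop)
So 787/52 = [15; 7, 2, 3].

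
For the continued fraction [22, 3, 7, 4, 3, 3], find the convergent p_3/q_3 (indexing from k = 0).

Using pₖ = aₖpₖ₋₁ + pₖ₋₂, qₖ = aₖqₖ₋₁ + qₖ₋₂ (with p₋₁=1, p₋₂=0, q₋₁=0, q₋₂=1):
  k=0: a=22, p=22, q=1
  k=1: a=3, p=67, q=3
  k=2: a=7, p=491, q=22
  k=3: a=4, p=2031, q=91

2031/91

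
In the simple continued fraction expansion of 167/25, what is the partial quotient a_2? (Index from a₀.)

2

167 = 6·25 + 17   →  a_0 = 6
25 = 1·17 + 8   →  a_1 = 1
17 = 2·8 + 1   →  a_2 = 2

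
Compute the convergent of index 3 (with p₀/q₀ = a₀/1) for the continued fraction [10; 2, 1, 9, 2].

Using pₖ = aₖpₖ₋₁ + pₖ₋₂, qₖ = aₖqₖ₋₁ + qₖ₋₂ (with p₋₁=1, p₋₂=0, q₋₁=0, q₋₂=1):
  k=0: a=10, p=10, q=1
  k=1: a=2, p=21, q=2
  k=2: a=1, p=31, q=3
  k=3: a=9, p=300, q=29

300/29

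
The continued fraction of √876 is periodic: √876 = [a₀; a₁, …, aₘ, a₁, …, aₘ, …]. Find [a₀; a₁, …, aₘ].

a₀ = ⌊√876⌋ = 29.
With m₀=0, d₀=1 and mₖ₊₁ = dₖaₖ − mₖ, dₖ₊₁ = (n − mₖ₊₁²)/dₖ, aₖ₊₁ = ⌊(a₀+mₖ₊₁)/dₖ₊₁⌋:
  k=1: m=29, d=35, a=1
  k=2: m=6, d=24, a=1
  k=3: m=18, d=23, a=2
  k=4: m=28, d=4, a=14
  k=5: m=28, d=23, a=2
  k=6: m=18, d=24, a=1
  k=7: m=6, d=35, a=1
  k=8: m=29, d=1, a=58
d=1 and a=2a₀=58 at k=8, so the next step gives (m, d) = (29, 35) again — its k=1 value — and the period has length 8.

[29; 1, 1, 2, 14, 2, 1, 1, 58]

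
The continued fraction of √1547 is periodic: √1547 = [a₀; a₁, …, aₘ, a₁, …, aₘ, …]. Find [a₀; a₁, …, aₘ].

a₀ = ⌊√1547⌋ = 39.
With m₀=0, d₀=1 and mₖ₊₁ = dₖaₖ − mₖ, dₖ₊₁ = (n − mₖ₊₁²)/dₖ, aₖ₊₁ = ⌊(a₀+mₖ₊₁)/dₖ₊₁⌋:
  k=1: m=39, d=26, a=3
  k=2: m=39, d=1, a=78
d=1 and a=2a₀=78 at k=2, so the next step gives (m, d) = (39, 26) again — its k=1 value — and the period has length 2.

[39; 3, 78]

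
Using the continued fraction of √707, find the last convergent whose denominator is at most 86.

√707 = [26; 1, 1, 2, 3, 2, 1, 1, 52, …] (period length 8).
Convergents:
  p_0/q_0 = 26/1
  p_1/q_1 = 27/1
  p_2/q_2 = 53/2
  p_3/q_3 = 133/5
  p_4/q_4 = 452/17
  p_5/q_5 = 1037/39
  p_6/q_6 = 1489/56
  p_7/q_7 = 2526/95
q_6 = 56 ≤ 86 < 95 = q_7, so the answer is 1489/56.

1489/56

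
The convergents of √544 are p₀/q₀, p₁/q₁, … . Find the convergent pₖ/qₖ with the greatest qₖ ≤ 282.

2449/105

√544 = [23; 3, 11, 3, 46, …] (period length 4).
Convergents:
  p_0/q_0 = 23/1
  p_1/q_1 = 70/3
  p_2/q_2 = 793/34
  p_3/q_3 = 2449/105
  p_4/q_4 = 113447/4864
q_3 = 105 ≤ 282 < 4864 = q_4, so the answer is 2449/105.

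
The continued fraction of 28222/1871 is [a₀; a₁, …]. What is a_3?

11

28222 = 15·1871 + 157   →  a_0 = 15
1871 = 11·157 + 144   →  a_1 = 11
157 = 1·144 + 13   →  a_2 = 1
144 = 11·13 + 1   →  a_3 = 11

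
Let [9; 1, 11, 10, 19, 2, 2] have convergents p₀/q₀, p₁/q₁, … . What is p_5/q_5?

Using pₖ = aₖpₖ₋₁ + pₖ₋₂, qₖ = aₖqₖ₋₁ + qₖ₋₂ (with p₋₁=1, p₋₂=0, q₋₁=0, q₋₂=1):
  k=0: a=9, p=9, q=1
  k=1: a=1, p=10, q=1
  k=2: a=11, p=119, q=12
  k=3: a=10, p=1200, q=121
  k=4: a=19, p=22919, q=2311
  k=5: a=2, p=47038, q=4743

47038/4743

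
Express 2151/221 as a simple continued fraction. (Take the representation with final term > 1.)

2151 = 9×221 + 162
221 = 1×162 + 59
162 = 2×59 + 44
59 = 1×44 + 15
44 = 2×15 + 14
15 = 1×14 + 1
14 = 14×1 + 0  (stop)
So 2151/221 = [9; 1, 2, 1, 2, 1, 14].

[9; 1, 2, 1, 2, 1, 14]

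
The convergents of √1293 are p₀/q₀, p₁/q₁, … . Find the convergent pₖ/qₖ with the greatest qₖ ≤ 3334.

62100/1727

√1293 = [35; 1, 22, 1, 70, …] (period length 4).
Convergents:
  p_0/q_0 = 35/1
  p_1/q_1 = 36/1
  p_2/q_2 = 827/23
  p_3/q_3 = 863/24
  p_4/q_4 = 61237/1703
  p_5/q_5 = 62100/1727
  p_6/q_6 = 1427437/39697
q_5 = 1727 ≤ 3334 < 39697 = q_6, so the answer is 62100/1727.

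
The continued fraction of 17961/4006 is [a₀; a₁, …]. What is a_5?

14

17961 = 4·4006 + 1937   →  a_0 = 4
4006 = 2·1937 + 132   →  a_1 = 2
1937 = 14·132 + 89   →  a_2 = 14
132 = 1·89 + 43   →  a_3 = 1
89 = 2·43 + 3   →  a_4 = 2
43 = 14·3 + 1   →  a_5 = 14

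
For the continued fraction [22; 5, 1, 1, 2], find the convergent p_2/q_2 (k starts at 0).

133/6

Using pₖ = aₖpₖ₋₁ + pₖ₋₂, qₖ = aₖqₖ₋₁ + qₖ₋₂ (with p₋₁=1, p₋₂=0, q₋₁=0, q₋₂=1):
  k=0: a=22, p=22, q=1
  k=1: a=5, p=111, q=5
  k=2: a=1, p=133, q=6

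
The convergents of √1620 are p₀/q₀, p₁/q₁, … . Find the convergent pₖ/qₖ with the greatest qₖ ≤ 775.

12920/321

√1620 = [40; 4, 80, …] (period length 2).
Convergents:
  p_0/q_0 = 40/1
  p_1/q_1 = 161/4
  p_2/q_2 = 12920/321
  p_3/q_3 = 51841/1288
q_2 = 321 ≤ 775 < 1288 = q_3, so the answer is 12920/321.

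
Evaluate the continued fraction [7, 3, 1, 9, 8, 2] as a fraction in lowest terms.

4869/671

Fold from the inside: start with 2/1.
  8 + 1/2 = 17/2
  9 + 2/17 = 155/17
  1 + 17/155 = 172/155
  3 + 155/172 = 671/172
  7 + 172/671 = 4869/671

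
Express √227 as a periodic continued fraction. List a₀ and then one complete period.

[15; 15, 30]

a₀ = ⌊√227⌋ = 15.
With m₀=0, d₀=1 and mₖ₊₁ = dₖaₖ − mₖ, dₖ₊₁ = (n − mₖ₊₁²)/dₖ, aₖ₊₁ = ⌊(a₀+mₖ₊₁)/dₖ₊₁⌋:
  k=1: m=15, d=2, a=15
  k=2: m=15, d=1, a=30
d=1 and a=2a₀=30 at k=2, so the next step gives (m, d) = (15, 2) again — its k=1 value — and the period has length 2.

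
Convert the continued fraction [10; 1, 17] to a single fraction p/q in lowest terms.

197/18

Using pₖ = aₖpₖ₋₁ + pₖ₋₂ and qₖ = aₖqₖ₋₁ + qₖ₋₂:
  k=0: a=10, p=10, q=1
  k=1: a=1, p=11, q=1
  k=2: a=17, p=197, q=18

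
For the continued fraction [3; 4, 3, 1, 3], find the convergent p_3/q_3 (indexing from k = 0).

Using pₖ = aₖpₖ₋₁ + pₖ₋₂, qₖ = aₖqₖ₋₁ + qₖ₋₂ (with p₋₁=1, p₋₂=0, q₋₁=0, q₋₂=1):
  k=0: a=3, p=3, q=1
  k=1: a=4, p=13, q=4
  k=2: a=3, p=42, q=13
  k=3: a=1, p=55, q=17

55/17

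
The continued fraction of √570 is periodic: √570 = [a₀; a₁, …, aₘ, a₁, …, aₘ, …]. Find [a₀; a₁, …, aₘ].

a₀ = ⌊√570⌋ = 23.
With m₀=0, d₀=1 and mₖ₊₁ = dₖaₖ − mₖ, dₖ₊₁ = (n − mₖ₊₁²)/dₖ, aₖ₊₁ = ⌊(a₀+mₖ₊₁)/dₖ₊₁⌋:
  k=1: m=23, d=41, a=1
  k=2: m=18, d=6, a=6
  k=3: m=18, d=41, a=1
  k=4: m=23, d=1, a=46
d=1 and a=2a₀=46 at k=4, so the next step gives (m, d) = (23, 41) again — its k=1 value — and the period has length 4.

[23; 1, 6, 1, 46]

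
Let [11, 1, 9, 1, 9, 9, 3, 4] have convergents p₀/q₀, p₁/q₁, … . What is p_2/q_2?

Using pₖ = aₖpₖ₋₁ + pₖ₋₂, qₖ = aₖqₖ₋₁ + qₖ₋₂ (with p₋₁=1, p₋₂=0, q₋₁=0, q₋₂=1):
  k=0: a=11, p=11, q=1
  k=1: a=1, p=12, q=1
  k=2: a=9, p=119, q=10

119/10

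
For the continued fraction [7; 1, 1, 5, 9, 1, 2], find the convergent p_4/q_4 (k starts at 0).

Using pₖ = aₖpₖ₋₁ + pₖ₋₂, qₖ = aₖqₖ₋₁ + qₖ₋₂ (with p₋₁=1, p₋₂=0, q₋₁=0, q₋₂=1):
  k=0: a=7, p=7, q=1
  k=1: a=1, p=8, q=1
  k=2: a=1, p=15, q=2
  k=3: a=5, p=83, q=11
  k=4: a=9, p=762, q=101

762/101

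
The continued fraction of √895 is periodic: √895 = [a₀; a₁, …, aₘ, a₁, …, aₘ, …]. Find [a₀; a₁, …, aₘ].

[29; 1, 10, 1, 58]

a₀ = ⌊√895⌋ = 29.
With m₀=0, d₀=1 and mₖ₊₁ = dₖaₖ − mₖ, dₖ₊₁ = (n − mₖ₊₁²)/dₖ, aₖ₊₁ = ⌊(a₀+mₖ₊₁)/dₖ₊₁⌋:
  k=1: m=29, d=54, a=1
  k=2: m=25, d=5, a=10
  k=3: m=25, d=54, a=1
  k=4: m=29, d=1, a=58
d=1 and a=2a₀=58 at k=4, so the next step gives (m, d) = (29, 54) again — its k=1 value — and the period has length 4.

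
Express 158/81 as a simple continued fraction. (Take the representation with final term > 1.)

158 = 1*81 + 77
81 = 1*77 + 4
77 = 19*4 + 1
4 = 4*1 + 0  (stop)
So 158/81 = [1; 1, 19, 4].

[1; 1, 19, 4]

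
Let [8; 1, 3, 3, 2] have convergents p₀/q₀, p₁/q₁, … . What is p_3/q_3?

114/13

Using pₖ = aₖpₖ₋₁ + pₖ₋₂, qₖ = aₖqₖ₋₁ + qₖ₋₂ (with p₋₁=1, p₋₂=0, q₋₁=0, q₋₂=1):
  k=0: a=8, p=8, q=1
  k=1: a=1, p=9, q=1
  k=2: a=3, p=35, q=4
  k=3: a=3, p=114, q=13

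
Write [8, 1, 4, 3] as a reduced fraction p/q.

Fold from the inside: start with 3/1.
  4 + 1/3 = 13/3
  1 + 3/13 = 16/13
  8 + 13/16 = 141/16

141/16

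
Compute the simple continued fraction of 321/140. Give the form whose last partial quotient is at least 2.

321 = 2*140 + 41
140 = 3*41 + 17
41 = 2*17 + 7
17 = 2*7 + 3
7 = 2*3 + 1
3 = 3*1 + 0  (stop)
So 321/140 = [2; 3, 2, 2, 2, 3].

[2; 3, 2, 2, 2, 3]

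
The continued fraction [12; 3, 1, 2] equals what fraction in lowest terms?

Fold from the inside: start with 2/1.
  1 + 1/2 = 3/2
  3 + 2/3 = 11/3
  12 + 3/11 = 135/11

135/11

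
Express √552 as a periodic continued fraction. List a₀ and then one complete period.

[23; 2, 46]

a₀ = ⌊√552⌋ = 23.
With m₀=0, d₀=1 and mₖ₊₁ = dₖaₖ − mₖ, dₖ₊₁ = (n − mₖ₊₁²)/dₖ, aₖ₊₁ = ⌊(a₀+mₖ₊₁)/dₖ₊₁⌋:
  k=1: m=23, d=23, a=2
  k=2: m=23, d=1, a=46
d=1 and a=2a₀=46 at k=2, so the next step gives (m, d) = (23, 23) again — its k=1 value — and the period has length 2.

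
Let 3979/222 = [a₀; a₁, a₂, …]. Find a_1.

1

3979 = 17·222 + 205   →  a_0 = 17
222 = 1·205 + 17   →  a_1 = 1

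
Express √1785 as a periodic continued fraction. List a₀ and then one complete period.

a₀ = ⌊√1785⌋ = 42.
With m₀=0, d₀=1 and mₖ₊₁ = dₖaₖ − mₖ, dₖ₊₁ = (n − mₖ₊₁²)/dₖ, aₖ₊₁ = ⌊(a₀+mₖ₊₁)/dₖ₊₁⌋:
  k=1: m=42, d=21, a=4
  k=2: m=42, d=1, a=84
d=1 and a=2a₀=84 at k=2, so the next step gives (m, d) = (42, 21) again — its k=1 value — and the period has length 2.

[42; 4, 84]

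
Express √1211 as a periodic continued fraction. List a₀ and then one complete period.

a₀ = ⌊√1211⌋ = 34.
With m₀=0, d₀=1 and mₖ₊₁ = dₖaₖ − mₖ, dₖ₊₁ = (n − mₖ₊₁²)/dₖ, aₖ₊₁ = ⌊(a₀+mₖ₊₁)/dₖ₊₁⌋:
  k=1: m=34, d=55, a=1
  k=2: m=21, d=14, a=3
  k=3: m=21, d=55, a=1
  k=4: m=34, d=1, a=68
d=1 and a=2a₀=68 at k=4, so the next step gives (m, d) = (34, 55) again — its k=1 value — and the period has length 4.

[34; 1, 3, 1, 68]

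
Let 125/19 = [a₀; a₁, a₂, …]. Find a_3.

125 = 6·19 + 11   →  a_0 = 6
19 = 1·11 + 8   →  a_1 = 1
11 = 1·8 + 3   →  a_2 = 1
8 = 2·3 + 2   →  a_3 = 2

2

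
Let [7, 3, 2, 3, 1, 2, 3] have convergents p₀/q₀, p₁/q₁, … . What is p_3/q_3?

Using pₖ = aₖpₖ₋₁ + pₖ₋₂, qₖ = aₖqₖ₋₁ + qₖ₋₂ (with p₋₁=1, p₋₂=0, q₋₁=0, q₋₂=1):
  k=0: a=7, p=7, q=1
  k=1: a=3, p=22, q=3
  k=2: a=2, p=51, q=7
  k=3: a=3, p=175, q=24

175/24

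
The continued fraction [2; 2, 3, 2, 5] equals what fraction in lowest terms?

Fold from the inside: start with 5/1.
  2 + 1/5 = 11/5
  3 + 5/11 = 38/11
  2 + 11/38 = 87/38
  2 + 38/87 = 212/87

212/87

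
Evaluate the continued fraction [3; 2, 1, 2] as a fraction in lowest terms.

Using pₖ = aₖpₖ₋₁ + pₖ₋₂ and qₖ = aₖqₖ₋₁ + qₖ₋₂:
  k=0: a=3, p=3, q=1
  k=1: a=2, p=7, q=2
  k=2: a=1, p=10, q=3
  k=3: a=2, p=27, q=8

27/8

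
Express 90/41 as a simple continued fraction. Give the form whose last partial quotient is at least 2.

90 = 2*41 + 8
41 = 5*8 + 1
8 = 8*1 + 0  (stop)
So 90/41 = [2; 5, 8].

[2; 5, 8]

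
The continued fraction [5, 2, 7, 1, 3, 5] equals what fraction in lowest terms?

Using pₖ = aₖpₖ₋₁ + pₖ₋₂ and qₖ = aₖqₖ₋₁ + qₖ₋₂:
  k=0: a=5, p=5, q=1
  k=1: a=2, p=11, q=2
  k=2: a=7, p=82, q=15
  k=3: a=1, p=93, q=17
  k=4: a=3, p=361, q=66
  k=5: a=5, p=1898, q=347

1898/347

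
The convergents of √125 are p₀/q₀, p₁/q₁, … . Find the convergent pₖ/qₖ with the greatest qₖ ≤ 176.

√125 = [11; 5, 1, 1, 5, 22, …] (period length 5).
Convergents:
  p_0/q_0 = 11/1
  p_1/q_1 = 56/5
  p_2/q_2 = 67/6
  p_3/q_3 = 123/11
  p_4/q_4 = 682/61
  p_5/q_5 = 15127/1353
q_4 = 61 ≤ 176 < 1353 = q_5, so the answer is 682/61.

682/61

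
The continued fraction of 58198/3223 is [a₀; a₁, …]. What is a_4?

58198 = 18·3223 + 184   →  a_0 = 18
3223 = 17·184 + 95   →  a_1 = 17
184 = 1·95 + 89   →  a_2 = 1
95 = 1·89 + 6   →  a_3 = 1
89 = 14·6 + 5   →  a_4 = 14

14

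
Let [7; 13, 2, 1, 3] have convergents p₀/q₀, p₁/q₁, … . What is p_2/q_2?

Using pₖ = aₖpₖ₋₁ + pₖ₋₂, qₖ = aₖqₖ₋₁ + qₖ₋₂ (with p₋₁=1, p₋₂=0, q₋₁=0, q₋₂=1):
  k=0: a=7, p=7, q=1
  k=1: a=13, p=92, q=13
  k=2: a=2, p=191, q=27

191/27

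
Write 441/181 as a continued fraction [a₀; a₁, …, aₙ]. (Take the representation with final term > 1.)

[2; 2, 3, 2, 3, 3]

441 = 2*181 + 79
181 = 2*79 + 23
79 = 3*23 + 10
23 = 2*10 + 3
10 = 3*3 + 1
3 = 3*1 + 0  (stop)
So 441/181 = [2; 2, 3, 2, 3, 3].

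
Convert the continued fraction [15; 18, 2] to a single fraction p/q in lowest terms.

557/37

Using pₖ = aₖpₖ₋₁ + pₖ₋₂ and qₖ = aₖqₖ₋₁ + qₖ₋₂:
  k=0: a=15, p=15, q=1
  k=1: a=18, p=271, q=18
  k=2: a=2, p=557, q=37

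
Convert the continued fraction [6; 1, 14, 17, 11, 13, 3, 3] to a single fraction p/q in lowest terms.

2628407/379083

Fold from the inside: start with 3/1.
  3 + 1/3 = 10/3
  13 + 3/10 = 133/10
  11 + 10/133 = 1473/133
  17 + 133/1473 = 25174/1473
  14 + 1473/25174 = 353909/25174
  1 + 25174/353909 = 379083/353909
  6 + 353909/379083 = 2628407/379083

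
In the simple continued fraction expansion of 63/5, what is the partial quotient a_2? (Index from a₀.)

1

63 = 12·5 + 3   →  a_0 = 12
5 = 1·3 + 2   →  a_1 = 1
3 = 1·2 + 1   →  a_2 = 1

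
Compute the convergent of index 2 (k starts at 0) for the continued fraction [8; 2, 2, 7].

42/5

Using pₖ = aₖpₖ₋₁ + pₖ₋₂, qₖ = aₖqₖ₋₁ + qₖ₋₂ (with p₋₁=1, p₋₂=0, q₋₁=0, q₋₂=1):
  k=0: a=8, p=8, q=1
  k=1: a=2, p=17, q=2
  k=2: a=2, p=42, q=5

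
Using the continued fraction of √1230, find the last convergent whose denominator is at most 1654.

√1230 = [35; 14, 70, …] (period length 2).
Convergents:
  p_0/q_0 = 35/1
  p_1/q_1 = 491/14
  p_2/q_2 = 34405/981
  p_3/q_3 = 482161/13748
q_2 = 981 ≤ 1654 < 13748 = q_3, so the answer is 34405/981.

34405/981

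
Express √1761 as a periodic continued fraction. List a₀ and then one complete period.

a₀ = ⌊√1761⌋ = 41.
With m₀=0, d₀=1 and mₖ₊₁ = dₖaₖ − mₖ, dₖ₊₁ = (n − mₖ₊₁²)/dₖ, aₖ₊₁ = ⌊(a₀+mₖ₊₁)/dₖ₊₁⌋:
  k=1: m=41, d=80, a=1
  k=2: m=39, d=3, a=26
  k=3: m=39, d=80, a=1
  k=4: m=41, d=1, a=82
d=1 and a=2a₀=82 at k=4, so the next step gives (m, d) = (41, 80) again — its k=1 value — and the period has length 4.

[41; 1, 26, 1, 82]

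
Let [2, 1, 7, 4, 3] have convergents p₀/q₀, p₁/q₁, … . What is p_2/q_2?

Using pₖ = aₖpₖ₋₁ + pₖ₋₂, qₖ = aₖqₖ₋₁ + qₖ₋₂ (with p₋₁=1, p₋₂=0, q₋₁=0, q₋₂=1):
  k=0: a=2, p=2, q=1
  k=1: a=1, p=3, q=1
  k=2: a=7, p=23, q=8

23/8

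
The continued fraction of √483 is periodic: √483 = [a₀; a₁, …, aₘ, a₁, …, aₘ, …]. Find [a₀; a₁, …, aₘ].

a₀ = ⌊√483⌋ = 21.
With m₀=0, d₀=1 and mₖ₊₁ = dₖaₖ − mₖ, dₖ₊₁ = (n − mₖ₊₁²)/dₖ, aₖ₊₁ = ⌊(a₀+mₖ₊₁)/dₖ₊₁⌋:
  k=1: m=21, d=42, a=1
  k=2: m=21, d=1, a=42
d=1 and a=2a₀=42 at k=2, so the next step gives (m, d) = (21, 42) again — its k=1 value — and the period has length 2.

[21; 1, 42]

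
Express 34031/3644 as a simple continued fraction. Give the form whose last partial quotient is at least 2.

34031 = 9·3644 + 1235
3644 = 2·1235 + 1174
1235 = 1·1174 + 61
1174 = 19·61 + 15
61 = 4·15 + 1
15 = 15·1 + 0  (stop)
So 34031/3644 = [9; 2, 1, 19, 4, 15].

[9; 2, 1, 19, 4, 15]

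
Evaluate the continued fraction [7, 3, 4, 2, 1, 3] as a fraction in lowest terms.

1133/155

Using pₖ = aₖpₖ₋₁ + pₖ₋₂ and qₖ = aₖqₖ₋₁ + qₖ₋₂:
  k=0: a=7, p=7, q=1
  k=1: a=3, p=22, q=3
  k=2: a=4, p=95, q=13
  k=3: a=2, p=212, q=29
  k=4: a=1, p=307, q=42
  k=5: a=3, p=1133, q=155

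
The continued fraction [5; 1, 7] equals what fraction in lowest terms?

Using pₖ = aₖpₖ₋₁ + pₖ₋₂ and qₖ = aₖqₖ₋₁ + qₖ₋₂:
  k=0: a=5, p=5, q=1
  k=1: a=1, p=6, q=1
  k=2: a=7, p=47, q=8

47/8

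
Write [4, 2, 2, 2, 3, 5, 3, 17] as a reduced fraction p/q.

Fold from the inside: start with 17/1.
  3 + 1/17 = 52/17
  5 + 17/52 = 277/52
  3 + 52/277 = 883/277
  2 + 277/883 = 2043/883
  2 + 883/2043 = 4969/2043
  2 + 2043/4969 = 11981/4969
  4 + 4969/11981 = 52893/11981

52893/11981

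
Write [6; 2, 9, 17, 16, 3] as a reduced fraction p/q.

Using pₖ = aₖpₖ₋₁ + pₖ₋₂ and qₖ = aₖqₖ₋₁ + qₖ₋₂:
  k=0: a=6, p=6, q=1
  k=1: a=2, p=13, q=2
  k=2: a=9, p=123, q=19
  k=3: a=17, p=2104, q=325
  k=4: a=16, p=33787, q=5219
  k=5: a=3, p=103465, q=15982

103465/15982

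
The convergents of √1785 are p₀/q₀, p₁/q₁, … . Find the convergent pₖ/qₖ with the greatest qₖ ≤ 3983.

√1785 = [42; 4, 84, …] (period length 2).
Convergents:
  p_0/q_0 = 42/1
  p_1/q_1 = 169/4
  p_2/q_2 = 14238/337
  p_3/q_3 = 57121/1352
  p_4/q_4 = 4812402/113905
q_3 = 1352 ≤ 3983 < 113905 = q_4, so the answer is 57121/1352.

57121/1352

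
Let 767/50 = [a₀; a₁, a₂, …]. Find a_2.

767 = 15·50 + 17   →  a_0 = 15
50 = 2·17 + 16   →  a_1 = 2
17 = 1·16 + 1   →  a_2 = 1

1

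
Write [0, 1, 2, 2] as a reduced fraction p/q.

5/7

Fold from the inside: start with 2/1.
  2 + 1/2 = 5/2
  1 + 2/5 = 7/5
  0 + 5/7 = 5/7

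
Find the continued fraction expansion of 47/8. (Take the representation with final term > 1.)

47 = 5×8 + 7
8 = 1×7 + 1
7 = 7×1 + 0  (stop)
So 47/8 = [5; 1, 7].

[5; 1, 7]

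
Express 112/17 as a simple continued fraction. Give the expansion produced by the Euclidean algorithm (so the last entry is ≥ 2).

112 = 6×17 + 10
17 = 1×10 + 7
10 = 1×7 + 3
7 = 2×3 + 1
3 = 3×1 + 0  (stop)
So 112/17 = [6; 1, 1, 2, 3].

[6; 1, 1, 2, 3]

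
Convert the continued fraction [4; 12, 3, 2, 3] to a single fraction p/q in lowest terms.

Fold from the inside: start with 3/1.
  2 + 1/3 = 7/3
  3 + 3/7 = 24/7
  12 + 7/24 = 295/24
  4 + 24/295 = 1204/295

1204/295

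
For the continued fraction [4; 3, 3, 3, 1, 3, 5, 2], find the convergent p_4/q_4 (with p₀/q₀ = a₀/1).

185/43

Using pₖ = aₖpₖ₋₁ + pₖ₋₂, qₖ = aₖqₖ₋₁ + qₖ₋₂ (with p₋₁=1, p₋₂=0, q₋₁=0, q₋₂=1):
  k=0: a=4, p=4, q=1
  k=1: a=3, p=13, q=3
  k=2: a=3, p=43, q=10
  k=3: a=3, p=142, q=33
  k=4: a=1, p=185, q=43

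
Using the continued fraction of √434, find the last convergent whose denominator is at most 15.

125/6

√434 = [20; 1, 4, 1, 40, …] (period length 4).
Convergents:
  p_0/q_0 = 20/1
  p_1/q_1 = 21/1
  p_2/q_2 = 104/5
  p_3/q_3 = 125/6
  p_4/q_4 = 5104/245
q_3 = 6 ≤ 15 < 245 = q_4, so the answer is 125/6.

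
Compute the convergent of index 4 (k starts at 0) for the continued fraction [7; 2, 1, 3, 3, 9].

265/36

Using pₖ = aₖpₖ₋₁ + pₖ₋₂, qₖ = aₖqₖ₋₁ + qₖ₋₂ (with p₋₁=1, p₋₂=0, q₋₁=0, q₋₂=1):
  k=0: a=7, p=7, q=1
  k=1: a=2, p=15, q=2
  k=2: a=1, p=22, q=3
  k=3: a=3, p=81, q=11
  k=4: a=3, p=265, q=36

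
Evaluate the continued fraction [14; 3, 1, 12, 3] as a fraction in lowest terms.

Fold from the inside: start with 3/1.
  12 + 1/3 = 37/3
  1 + 3/37 = 40/37
  3 + 37/40 = 157/40
  14 + 40/157 = 2238/157

2238/157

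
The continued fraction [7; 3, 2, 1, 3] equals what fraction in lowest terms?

Using pₖ = aₖpₖ₋₁ + pₖ₋₂ and qₖ = aₖqₖ₋₁ + qₖ₋₂:
  k=0: a=7, p=7, q=1
  k=1: a=3, p=22, q=3
  k=2: a=2, p=51, q=7
  k=3: a=1, p=73, q=10
  k=4: a=3, p=270, q=37

270/37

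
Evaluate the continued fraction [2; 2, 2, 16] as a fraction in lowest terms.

197/82

Fold from the inside: start with 16/1.
  2 + 1/16 = 33/16
  2 + 16/33 = 82/33
  2 + 33/82 = 197/82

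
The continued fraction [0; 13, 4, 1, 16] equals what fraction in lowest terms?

84/1109

Using pₖ = aₖpₖ₋₁ + pₖ₋₂ and qₖ = aₖqₖ₋₁ + qₖ₋₂:
  k=0: a=0, p=0, q=1
  k=1: a=13, p=1, q=13
  k=2: a=4, p=4, q=53
  k=3: a=1, p=5, q=66
  k=4: a=16, p=84, q=1109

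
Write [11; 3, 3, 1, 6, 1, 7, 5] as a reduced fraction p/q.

46087/4076

Using pₖ = aₖpₖ₋₁ + pₖ₋₂ and qₖ = aₖqₖ₋₁ + qₖ₋₂:
  k=0: a=11, p=11, q=1
  k=1: a=3, p=34, q=3
  k=2: a=3, p=113, q=10
  k=3: a=1, p=147, q=13
  k=4: a=6, p=995, q=88
  k=5: a=1, p=1142, q=101
  k=6: a=7, p=8989, q=795
  k=7: a=5, p=46087, q=4076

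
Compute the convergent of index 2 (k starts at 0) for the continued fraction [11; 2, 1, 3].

Using pₖ = aₖpₖ₋₁ + pₖ₋₂, qₖ = aₖqₖ₋₁ + qₖ₋₂ (with p₋₁=1, p₋₂=0, q₋₁=0, q₋₂=1):
  k=0: a=11, p=11, q=1
  k=1: a=2, p=23, q=2
  k=2: a=1, p=34, q=3

34/3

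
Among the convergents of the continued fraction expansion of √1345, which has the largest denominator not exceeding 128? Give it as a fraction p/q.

√1345 = [36; 1, 2, 14, 2, 1, 72, …] (period length 6).
Convergents:
  p_0/q_0 = 36/1
  p_1/q_1 = 37/1
  p_2/q_2 = 110/3
  p_3/q_3 = 1577/43
  p_4/q_4 = 3264/89
  p_5/q_5 = 4841/132
q_4 = 89 ≤ 128 < 132 = q_5, so the answer is 3264/89.

3264/89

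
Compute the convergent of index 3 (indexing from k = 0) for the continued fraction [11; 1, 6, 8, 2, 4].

Using pₖ = aₖpₖ₋₁ + pₖ₋₂, qₖ = aₖqₖ₋₁ + qₖ₋₂ (with p₋₁=1, p₋₂=0, q₋₁=0, q₋₂=1):
  k=0: a=11, p=11, q=1
  k=1: a=1, p=12, q=1
  k=2: a=6, p=83, q=7
  k=3: a=8, p=676, q=57

676/57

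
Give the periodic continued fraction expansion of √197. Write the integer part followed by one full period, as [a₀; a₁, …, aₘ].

[14; 28]

a₀ = ⌊√197⌋ = 14.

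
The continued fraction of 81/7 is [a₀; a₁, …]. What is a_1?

1

81 = 11·7 + 4   →  a_0 = 11
7 = 1·4 + 3   →  a_1 = 1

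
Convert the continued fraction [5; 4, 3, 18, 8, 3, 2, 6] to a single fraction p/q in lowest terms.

Using pₖ = aₖpₖ₋₁ + pₖ₋₂ and qₖ = aₖqₖ₋₁ + qₖ₋₂:
  k=0: a=5, p=5, q=1
  k=1: a=4, p=21, q=4
  k=2: a=3, p=68, q=13
  k=3: a=18, p=1245, q=238
  k=4: a=8, p=10028, q=1917
  k=5: a=3, p=31329, q=5989
  k=6: a=2, p=72686, q=13895
  k=7: a=6, p=467445, q=89359

467445/89359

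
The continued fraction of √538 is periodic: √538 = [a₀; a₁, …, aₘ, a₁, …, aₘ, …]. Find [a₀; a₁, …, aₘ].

a₀ = ⌊√538⌋ = 23.
With m₀=0, d₀=1 and mₖ₊₁ = dₖaₖ − mₖ, dₖ₊₁ = (n − mₖ₊₁²)/dₖ, aₖ₊₁ = ⌊(a₀+mₖ₊₁)/dₖ₊₁⌋:
  k=1: m=23, d=9, a=5
  k=2: m=22, d=6, a=7
  k=3: m=20, d=23, a=1
  k=4: m=3, d=23, a=1
  k=5: m=20, d=6, a=7
  k=6: m=22, d=9, a=5
  k=7: m=23, d=1, a=46
d=1 and a=2a₀=46 at k=7, so the next step gives (m, d) = (23, 9) again — its k=1 value — and the period has length 7.

[23; 5, 7, 1, 1, 7, 5, 46]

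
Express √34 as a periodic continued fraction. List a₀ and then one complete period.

[5; 1, 4, 1, 10]

a₀ = ⌊√34⌋ = 5.
With m₀=0, d₀=1 and mₖ₊₁ = dₖaₖ − mₖ, dₖ₊₁ = (n − mₖ₊₁²)/dₖ, aₖ₊₁ = ⌊(a₀+mₖ₊₁)/dₖ₊₁⌋:
  k=1: m=5, d=9, a=1
  k=2: m=4, d=2, a=4
  k=3: m=4, d=9, a=1
  k=4: m=5, d=1, a=10
d=1 and a=2a₀=10 at k=4, so the next step gives (m, d) = (5, 9) again — its k=1 value — and the period has length 4.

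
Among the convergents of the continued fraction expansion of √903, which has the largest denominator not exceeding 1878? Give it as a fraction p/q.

√903 = [30; 20, 60, …] (period length 2).
Convergents:
  p_0/q_0 = 30/1
  p_1/q_1 = 601/20
  p_2/q_2 = 36090/1201
  p_3/q_3 = 722401/24040
q_2 = 1201 ≤ 1878 < 24040 = q_3, so the answer is 36090/1201.

36090/1201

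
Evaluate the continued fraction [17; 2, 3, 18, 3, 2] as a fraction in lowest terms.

15861/910

Fold from the inside: start with 2/1.
  3 + 1/2 = 7/2
  18 + 2/7 = 128/7
  3 + 7/128 = 391/128
  2 + 128/391 = 910/391
  17 + 391/910 = 15861/910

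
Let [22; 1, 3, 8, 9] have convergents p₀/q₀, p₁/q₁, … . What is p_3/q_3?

751/33

Using pₖ = aₖpₖ₋₁ + pₖ₋₂, qₖ = aₖqₖ₋₁ + qₖ₋₂ (with p₋₁=1, p₋₂=0, q₋₁=0, q₋₂=1):
  k=0: a=22, p=22, q=1
  k=1: a=1, p=23, q=1
  k=2: a=3, p=91, q=4
  k=3: a=8, p=751, q=33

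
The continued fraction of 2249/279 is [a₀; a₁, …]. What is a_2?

2

2249 = 8·279 + 17   →  a_0 = 8
279 = 16·17 + 7   →  a_1 = 16
17 = 2·7 + 3   →  a_2 = 2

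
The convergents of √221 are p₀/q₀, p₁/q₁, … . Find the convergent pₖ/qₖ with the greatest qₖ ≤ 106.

1442/97

√221 = [14; 1, 6, 2, 6, 1, 28, …] (period length 6).
Convergents:
  p_0/q_0 = 14/1
  p_1/q_1 = 15/1
  p_2/q_2 = 104/7
  p_3/q_3 = 223/15
  p_4/q_4 = 1442/97
  p_5/q_5 = 1665/112
q_4 = 97 ≤ 106 < 112 = q_5, so the answer is 1442/97.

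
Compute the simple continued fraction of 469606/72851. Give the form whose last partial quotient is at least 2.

[6; 2, 4, 7, 6, 8, 7, 3]

469606 = 6*72851 + 32500
72851 = 2*32500 + 7851
32500 = 4*7851 + 1096
7851 = 7*1096 + 179
1096 = 6*179 + 22
179 = 8*22 + 3
22 = 7*3 + 1
3 = 3*1 + 0  (stop)
So 469606/72851 = [6; 2, 4, 7, 6, 8, 7, 3].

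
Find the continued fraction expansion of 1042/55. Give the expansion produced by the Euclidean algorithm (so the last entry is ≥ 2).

[18; 1, 17, 3]

1042 = 18*55 + 52
55 = 1*52 + 3
52 = 17*3 + 1
3 = 3*1 + 0  (stop)
So 1042/55 = [18; 1, 17, 3].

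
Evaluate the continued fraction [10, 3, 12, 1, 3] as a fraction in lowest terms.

Using pₖ = aₖpₖ₋₁ + pₖ₋₂ and qₖ = aₖqₖ₋₁ + qₖ₋₂:
  k=0: a=10, p=10, q=1
  k=1: a=3, p=31, q=3
  k=2: a=12, p=382, q=37
  k=3: a=1, p=413, q=40
  k=4: a=3, p=1621, q=157

1621/157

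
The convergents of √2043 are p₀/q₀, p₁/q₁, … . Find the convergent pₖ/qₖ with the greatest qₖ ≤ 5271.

102151/2260

√2043 = [45; 5, 90, …] (period length 2).
Convergents:
  p_0/q_0 = 45/1
  p_1/q_1 = 226/5
  p_2/q_2 = 20385/451
  p_3/q_3 = 102151/2260
  p_4/q_4 = 9213975/203851
q_3 = 2260 ≤ 5271 < 203851 = q_4, so the answer is 102151/2260.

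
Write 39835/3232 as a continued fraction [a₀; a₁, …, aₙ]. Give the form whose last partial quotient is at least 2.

39835 = 12×3232 + 1051
3232 = 3×1051 + 79
1051 = 13×79 + 24
79 = 3×24 + 7
24 = 3×7 + 3
7 = 2×3 + 1
3 = 3×1 + 0  (stop)
So 39835/3232 = [12; 3, 13, 3, 3, 2, 3].

[12; 3, 13, 3, 3, 2, 3]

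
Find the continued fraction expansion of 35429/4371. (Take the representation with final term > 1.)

[8; 9, 2, 13, 17]

35429 = 8·4371 + 461
4371 = 9·461 + 222
461 = 2·222 + 17
222 = 13·17 + 1
17 = 17·1 + 0  (stop)
So 35429/4371 = [8; 9, 2, 13, 17].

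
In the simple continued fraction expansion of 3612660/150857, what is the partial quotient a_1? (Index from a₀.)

3612660 = 23·150857 + 142949   →  a_0 = 23
150857 = 1·142949 + 7908   →  a_1 = 1

1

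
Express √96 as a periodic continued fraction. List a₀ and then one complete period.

a₀ = ⌊√96⌋ = 9.
With m₀=0, d₀=1 and mₖ₊₁ = dₖaₖ − mₖ, dₖ₊₁ = (n − mₖ₊₁²)/dₖ, aₖ₊₁ = ⌊(a₀+mₖ₊₁)/dₖ₊₁⌋:
  k=1: m=9, d=15, a=1
  k=2: m=6, d=4, a=3
  k=3: m=6, d=15, a=1
  k=4: m=9, d=1, a=18
d=1 and a=2a₀=18 at k=4, so the next step gives (m, d) = (9, 15) again — its k=1 value — and the period has length 4.

[9; 1, 3, 1, 18]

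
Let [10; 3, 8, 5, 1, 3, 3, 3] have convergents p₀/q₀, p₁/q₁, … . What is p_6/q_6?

19753/1914

Using pₖ = aₖpₖ₋₁ + pₖ₋₂, qₖ = aₖqₖ₋₁ + qₖ₋₂ (with p₋₁=1, p₋₂=0, q₋₁=0, q₋₂=1):
  k=0: a=10, p=10, q=1
  k=1: a=3, p=31, q=3
  k=2: a=8, p=258, q=25
  k=3: a=5, p=1321, q=128
  k=4: a=1, p=1579, q=153
  k=5: a=3, p=6058, q=587
  k=6: a=3, p=19753, q=1914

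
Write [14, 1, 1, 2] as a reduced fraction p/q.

73/5

Using pₖ = aₖpₖ₋₁ + pₖ₋₂ and qₖ = aₖqₖ₋₁ + qₖ₋₂:
  k=0: a=14, p=14, q=1
  k=1: a=1, p=15, q=1
  k=2: a=1, p=29, q=2
  k=3: a=2, p=73, q=5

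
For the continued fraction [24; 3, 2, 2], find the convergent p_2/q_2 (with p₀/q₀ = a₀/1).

Using pₖ = aₖpₖ₋₁ + pₖ₋₂, qₖ = aₖqₖ₋₁ + qₖ₋₂ (with p₋₁=1, p₋₂=0, q₋₁=0, q₋₂=1):
  k=0: a=24, p=24, q=1
  k=1: a=3, p=73, q=3
  k=2: a=2, p=170, q=7

170/7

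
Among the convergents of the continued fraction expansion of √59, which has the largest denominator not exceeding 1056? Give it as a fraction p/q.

√59 = [7; 1, 2, 7, 2, 1, 14, …] (period length 6).
Convergents:
  p_0/q_0 = 7/1
  p_1/q_1 = 8/1
  p_2/q_2 = 23/3
  p_3/q_3 = 169/22
  p_4/q_4 = 361/47
  p_5/q_5 = 530/69
  p_6/q_6 = 7781/1013
  p_7/q_7 = 8311/1082
q_6 = 1013 ≤ 1056 < 1082 = q_7, so the answer is 7781/1013.

7781/1013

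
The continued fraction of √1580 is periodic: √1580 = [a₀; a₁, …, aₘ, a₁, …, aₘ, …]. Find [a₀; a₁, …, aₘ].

[39; 1, 2, 1, 78]

a₀ = ⌊√1580⌋ = 39.
With m₀=0, d₀=1 and mₖ₊₁ = dₖaₖ − mₖ, dₖ₊₁ = (n − mₖ₊₁²)/dₖ, aₖ₊₁ = ⌊(a₀+mₖ₊₁)/dₖ₊₁⌋:
  k=1: m=39, d=59, a=1
  k=2: m=20, d=20, a=2
  k=3: m=20, d=59, a=1
  k=4: m=39, d=1, a=78
d=1 and a=2a₀=78 at k=4, so the next step gives (m, d) = (39, 59) again — its k=1 value — and the period has length 4.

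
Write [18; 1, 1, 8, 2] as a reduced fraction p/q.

Fold from the inside: start with 2/1.
  8 + 1/2 = 17/2
  1 + 2/17 = 19/17
  1 + 17/19 = 36/19
  18 + 19/36 = 667/36

667/36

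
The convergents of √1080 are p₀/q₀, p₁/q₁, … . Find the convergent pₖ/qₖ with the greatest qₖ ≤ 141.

4568/139

√1080 = [32; 1, 6, 3, 6, 1, 64, …] (period length 6).
Convergents:
  p_0/q_0 = 32/1
  p_1/q_1 = 33/1
  p_2/q_2 = 230/7
  p_3/q_3 = 723/22
  p_4/q_4 = 4568/139
  p_5/q_5 = 5291/161
q_4 = 139 ≤ 141 < 161 = q_5, so the answer is 4568/139.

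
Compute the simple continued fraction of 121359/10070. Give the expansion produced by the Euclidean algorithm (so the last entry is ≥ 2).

121359 = 12×10070 + 519
10070 = 19×519 + 209
519 = 2×209 + 101
209 = 2×101 + 7
101 = 14×7 + 3
7 = 2×3 + 1
3 = 3×1 + 0  (stop)
So 121359/10070 = [12; 19, 2, 2, 14, 2, 3].

[12; 19, 2, 2, 14, 2, 3]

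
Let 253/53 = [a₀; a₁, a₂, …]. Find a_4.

2

253 = 4·53 + 41   →  a_0 = 4
53 = 1·41 + 12   →  a_1 = 1
41 = 3·12 + 5   →  a_2 = 3
12 = 2·5 + 2   →  a_3 = 2
5 = 2·2 + 1   →  a_4 = 2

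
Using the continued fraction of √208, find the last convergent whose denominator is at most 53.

649/45

√208 = [14; 2, 2, 1, 2, 2, 28, …] (period length 6).
Convergents:
  p_0/q_0 = 14/1
  p_1/q_1 = 29/2
  p_2/q_2 = 72/5
  p_3/q_3 = 101/7
  p_4/q_4 = 274/19
  p_5/q_5 = 649/45
  p_6/q_6 = 18446/1279
q_5 = 45 ≤ 53 < 1279 = q_6, so the answer is 649/45.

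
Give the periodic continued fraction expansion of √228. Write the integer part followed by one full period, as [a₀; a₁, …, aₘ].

[15; 10, 30]

a₀ = ⌊√228⌋ = 15.
With m₀=0, d₀=1 and mₖ₊₁ = dₖaₖ − mₖ, dₖ₊₁ = (n − mₖ₊₁²)/dₖ, aₖ₊₁ = ⌊(a₀+mₖ₊₁)/dₖ₊₁⌋:
  k=1: m=15, d=3, a=10
  k=2: m=15, d=1, a=30
d=1 and a=2a₀=30 at k=2, so the next step gives (m, d) = (15, 3) again — its k=1 value — and the period has length 2.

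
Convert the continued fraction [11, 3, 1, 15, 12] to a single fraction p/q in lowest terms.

Fold from the inside: start with 12/1.
  15 + 1/12 = 181/12
  1 + 12/181 = 193/181
  3 + 181/193 = 760/193
  11 + 193/760 = 8553/760

8553/760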